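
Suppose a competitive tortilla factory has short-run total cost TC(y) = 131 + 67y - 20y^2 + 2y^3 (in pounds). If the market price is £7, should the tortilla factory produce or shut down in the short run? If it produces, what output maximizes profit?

Strip out fixed cost: VC = 67y - 20y^2 + 2y^3. Then AVC = 67 - 20y + 2y^2 and MC = 67 - 40y + 6y^2.
The AVC parabola has its vertex at y = 20/4 = 5, where AVC = 67 - 20·5 + 2·5^2 = £17.
With P < min AVC (£7 < £17), every unit sold adds to the loss.
Best response: produce nothing and absorb the £131 fixed cost.

Shut down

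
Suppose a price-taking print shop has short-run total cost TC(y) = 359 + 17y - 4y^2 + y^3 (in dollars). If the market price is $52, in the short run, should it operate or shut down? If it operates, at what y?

Variable cost is VC = 17y - 4y^2 + y^3, so AVC = VC/y = 17 - 4y + y^2 and MC = dTC/dy = 17 - 8y + 3y^2.
AVC hits its minimum where MC = AVC, at y = 2, giving min AVC = 17 - 4·2 + 2^2 = $13.
Since P = $52 ≥ min AVC = $13, price covers variable cost and the firm should produce.
Set P = MC: 52 = 17 - 8y + 3y^2 → -35 - 8y + 3y^2 = 0. The roots are y = -7/3 and y = 5; the profit-maximizing output is on the rising part of MC, so y* = 5.
Check: AVC at y = 5 is $22 ≤ P, so revenue covers variable cost.
Profit = P·y − TC = 52·5 − 469 = -$209, a loss, but smaller than the $359 fixed cost the firm would lose by shutting down.

Produce at y = 5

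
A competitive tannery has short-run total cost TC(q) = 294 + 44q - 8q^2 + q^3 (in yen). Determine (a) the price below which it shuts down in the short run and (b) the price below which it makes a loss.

Shutdown price = ¥28; break-even price = ¥79

AVC = 44 - 8q + q^2; minimized at q = 4, giving min AVC = ¥28. That is the shutdown price.
ATC = 294/q + 44 - 8q + q^2. Setting dATC/dq = −294/q^2 − 8 + 2q = 0 gives q = 7 (since 2·7^3 − 8·7^2 = 294).
min ATC = 294/7 + 44 − 8·7 + 7^2 = ¥79. That is the break-even price.
For ¥28 ≤ P < ¥79 the firm produces at a loss; below ¥28 it shuts down.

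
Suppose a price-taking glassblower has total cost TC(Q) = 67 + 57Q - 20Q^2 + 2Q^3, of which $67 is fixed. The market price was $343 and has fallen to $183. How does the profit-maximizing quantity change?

MC = 57 - 40Q + 6Q^2; the shutdown threshold is min AVC = $7 (at Q = 5).
At P = $343 ≥ min AVC, set P = MC on the rising branch: Q = 11.
At P = $183 ≥ min AVC, set P = MC: Q = 9. The firm stays open but cuts output.

Output falls from 11 to 9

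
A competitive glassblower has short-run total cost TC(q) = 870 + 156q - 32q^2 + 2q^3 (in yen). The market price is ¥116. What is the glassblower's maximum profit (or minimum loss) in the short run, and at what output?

AVC = 156 - 32q + 2q^2 has its minimum ¥28 at q = 8; price ¥116 clears that bar, so the firm operates.
MC = 156 - 64q + 6q^2. Setting P = MC and taking the root on the rising branch gives q* = 10.
TR = 116·10 = 1160. TC = 870 + 360 = 1230. Profit = 1160 − 1230 = -¥70.
Shutting down would mean losing the fixed cost of ¥870, so operating at a loss of ¥70 is better by ¥800.

Profit = -¥70 at q = 10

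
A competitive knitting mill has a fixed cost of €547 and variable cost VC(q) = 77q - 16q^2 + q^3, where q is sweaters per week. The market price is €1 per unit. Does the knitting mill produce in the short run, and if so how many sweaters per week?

Shut down

Strip out fixed cost: VC = 77q - 16q^2 + q^3. Then AVC = 77 - 16q + q^2 and MC = 77 - 32q + 3q^2.
AVC is minimized where dAVC/dq = -16 + 2q = 0, at q = 8; min AVC = 77 - 16·8 + 8^2 = €13.
With P < min AVC (€1 < €13), every unit sold adds to the loss.
Shutting down limits the loss to fixed cost, €547.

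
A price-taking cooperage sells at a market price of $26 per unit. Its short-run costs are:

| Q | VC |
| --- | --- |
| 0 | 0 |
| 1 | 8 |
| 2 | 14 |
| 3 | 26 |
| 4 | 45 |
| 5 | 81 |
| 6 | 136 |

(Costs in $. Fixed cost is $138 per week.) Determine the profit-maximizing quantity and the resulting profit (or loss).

Q = 4; profit = -$79

Tabulate TR − TC: Q=0: -138; Q=1: -120; Q=2: -100; Q=3: -86; Q=4: -79; Q=5: -89; Q=6: -118.
Profit is maximized at Q = 4. AVC there is 45/4 = $11.25 ≤ P, so producing beats shutting down (which would give -$138).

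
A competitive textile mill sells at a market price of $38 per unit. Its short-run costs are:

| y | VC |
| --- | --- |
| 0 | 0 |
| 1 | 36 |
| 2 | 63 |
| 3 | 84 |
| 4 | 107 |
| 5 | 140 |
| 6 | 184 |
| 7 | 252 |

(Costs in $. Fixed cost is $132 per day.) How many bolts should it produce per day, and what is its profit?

y = 5; profit = -$82

Profit at each row (π = 38y − TC): y=0: -132; y=1: -130; y=2: -119; y=3: -102; y=4: -87; y=5: -82; y=6: -88; y=7: -118.
Profit is maximized at y = 5. AVC there is 140/5 = $28 ≤ P, so producing beats shutting down (which would give -$132).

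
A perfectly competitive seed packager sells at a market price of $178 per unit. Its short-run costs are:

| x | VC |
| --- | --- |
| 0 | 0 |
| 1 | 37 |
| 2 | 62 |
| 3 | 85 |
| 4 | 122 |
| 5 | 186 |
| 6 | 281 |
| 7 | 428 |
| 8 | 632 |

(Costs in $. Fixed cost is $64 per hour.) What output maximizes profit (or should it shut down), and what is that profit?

Tabulate TR − TC: x=0: -64; x=1: 77; x=2: 230; x=3: 385; x=4: 526; x=5: 640; x=6: 723; x=7: 754; x=8: 728.
Profit is maximized at x = 7. AVC there is 428/7 = $61.14 ≤ P, so producing beats shutting down (which would give -$64).

x = 7; profit = $754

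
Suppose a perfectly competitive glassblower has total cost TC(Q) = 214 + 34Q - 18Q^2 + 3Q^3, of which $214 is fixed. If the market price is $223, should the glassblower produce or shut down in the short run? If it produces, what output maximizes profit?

Strip out fixed cost: VC = 34Q - 18Q^2 + 3Q^3. Then AVC = 34 - 18Q + 3Q^2 and MC = 34 - 36Q + 9Q^2.
AVC hits its minimum where MC = AVC, at Q = 3, giving min AVC = 34 - 18·3 + 3·3^2 = $7.
Since P = $223 ≥ min AVC = $7, price covers variable cost and the firm should produce.
P = MC gives -189 - 36Q + 9Q^2 = 0, with roots -3 and 7. Take the larger (rising MC): Q* = 7.
Check: AVC at Q = 7 is $55 ≤ P, so revenue covers variable cost.
Profit = P·Q − TC = 223·7 − 599 = $962.

Produce at Q = 7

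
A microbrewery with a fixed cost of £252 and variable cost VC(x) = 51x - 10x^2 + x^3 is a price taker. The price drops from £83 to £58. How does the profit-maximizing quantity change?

AVC = 51 - 10x + x^2, minimized at x = 5 where min AVC = £26. MC = 51 - 20x + 3x^2.
With P = £83 above the shutdown price, P = MC gives x = 8.
At P = £58 ≥ min AVC, set P = MC: x = 7. The firm stays open but cuts output.

Output falls from 8 to 7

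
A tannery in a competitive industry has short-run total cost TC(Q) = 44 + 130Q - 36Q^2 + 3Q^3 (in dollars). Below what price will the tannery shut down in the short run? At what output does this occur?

$22 per unit, at Q = 6

Short-run supply begins at min AVC. From VC = 130Q - 36Q^2 + 3Q^3, AVC = 130 - 36Q + 3Q^2.
At the minimum of AVC, MC = AVC. MC = 130 - 72Q + 9Q^2; setting MC = AVC gives 6Q^2 - 36Q = 0, so Q = 6. min AVC = 22.
So the shutdown price is $22.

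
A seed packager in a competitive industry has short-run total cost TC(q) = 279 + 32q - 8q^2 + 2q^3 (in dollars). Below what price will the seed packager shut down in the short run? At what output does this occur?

The firm shuts down when price falls below the minimum of average variable cost. AVC = VC/q = 32 - 8q + 2q^2.
At the minimum of AVC, MC = AVC. MC = 32 - 16q + 6q^2; setting MC = AVC gives 4q^2 - 8q = 0, so q = 2. min AVC = 24.
So the shutdown price is $24.

$24 per unit, at q = 2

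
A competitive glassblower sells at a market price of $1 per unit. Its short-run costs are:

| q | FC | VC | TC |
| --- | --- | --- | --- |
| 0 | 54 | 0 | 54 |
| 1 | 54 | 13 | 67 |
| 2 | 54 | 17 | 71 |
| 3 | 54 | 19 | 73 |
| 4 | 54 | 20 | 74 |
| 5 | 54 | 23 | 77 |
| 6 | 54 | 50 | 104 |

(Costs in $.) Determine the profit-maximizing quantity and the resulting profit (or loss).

Profit at each row (π = 1q − TC): q=0: -54; q=1: -66; q=2: -69; q=3: -70; q=4: -70; q=5: -72; q=6: -98.
Profit is highest at q = 0. Equivalently, the lowest AVC in the table is 23/5 ≈ $4.60 at q = 5, and P = $1 falls below it — price never covers variable cost, so the firm shuts down and loses only its fixed cost.

q = 0 (shut down); profit = -$54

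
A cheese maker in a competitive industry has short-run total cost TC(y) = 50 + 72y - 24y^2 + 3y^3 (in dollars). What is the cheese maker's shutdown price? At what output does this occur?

Short-run supply begins at min AVC. From VC = 72y - 24y^2 + 3y^3, AVC = 72 - 24y + 3y^2.
At the minimum of AVC, MC = AVC. MC = 72 - 48y + 9y^2; setting MC = AVC gives 6y^2 - 24y = 0, so y = 4. min AVC = 24.
So the shutdown price is $24.

$24 per unit, at y = 4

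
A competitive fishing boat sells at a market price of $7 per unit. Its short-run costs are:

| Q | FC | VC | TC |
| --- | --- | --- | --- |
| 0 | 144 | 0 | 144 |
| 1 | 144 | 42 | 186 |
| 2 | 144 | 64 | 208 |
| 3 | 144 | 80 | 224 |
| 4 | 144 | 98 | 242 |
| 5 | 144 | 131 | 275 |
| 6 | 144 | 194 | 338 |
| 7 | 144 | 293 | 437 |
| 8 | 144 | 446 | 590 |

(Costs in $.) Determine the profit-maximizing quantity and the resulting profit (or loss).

Compute π = P·Q − TC at each output: Q=0: -144; Q=1: -179; Q=2: -194; Q=3: -203; Q=4: -214; Q=5: -240; Q=6: -296; Q=7: -388; Q=8: -534.
Profit is highest at Q = 0. Equivalently, the lowest AVC in the table is 98/4 ≈ $24.50 at Q = 4, and P = $7 falls below it — price never covers variable cost, so the firm shuts down and loses only its fixed cost.

Q = 0 (shut down); profit = -$144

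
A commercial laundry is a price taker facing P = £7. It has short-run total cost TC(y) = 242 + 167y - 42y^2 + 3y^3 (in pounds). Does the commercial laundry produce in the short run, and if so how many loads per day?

Shut down

Strip out fixed cost: VC = 167y - 42y^2 + 3y^3. Then AVC = 167 - 42y + 3y^2 and MC = 167 - 84y + 9y^2.
The AVC parabola has its vertex at y = 42/6 = 7, where AVC = 167 - 42·7 + 3·7^2 = £20.
Since P = £7 < min AVC = £20, price fails to cover variable cost at any output.
Best response: produce nothing and absorb the £242 fixed cost.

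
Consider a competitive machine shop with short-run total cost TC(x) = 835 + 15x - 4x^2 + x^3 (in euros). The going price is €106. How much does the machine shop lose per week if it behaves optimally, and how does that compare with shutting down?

AVC = 15 - 4x + x^2; min AVC = €11 at x = 2. Since P = €106 ≥ min AVC, the firm produces.
With MC = 15 - 8x + 3x^2, P = MC on the upward-sloping part at x* = 7.
TR = 106·7 = 742. TC = 835 + 252 = 1087. Profit = 742 − 1087 = -€345.
That loss of €345 beats the €835 the firm would lose by shutting down; producing recovers €490 of fixed cost.

Profit = -€345 at x = 7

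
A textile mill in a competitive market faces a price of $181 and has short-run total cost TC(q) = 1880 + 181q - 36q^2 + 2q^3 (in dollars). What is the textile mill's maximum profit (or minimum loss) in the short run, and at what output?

AVC = 181 - 36q + 2q^2; min AVC = $19 at q = 9. Since P = $181 ≥ min AVC, the firm produces.
With MC = 181 - 72q + 6q^2, P = MC on the upward-sloping part at q* = 12.
TR = 181·12 = 2172. TC = 1880 + 444 = 2324. Profit = 2172 − 2324 = -$152.
Shutting down would mean losing the fixed cost of $1880, so operating at a loss of $152 is better by $1728.

Profit = -$152 at q = 12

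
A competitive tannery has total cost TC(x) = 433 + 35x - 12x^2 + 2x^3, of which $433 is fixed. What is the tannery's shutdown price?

$17 per unit

The shutdown price is the minimum of AVC. VC = 35x - 12x^2 + 2x^3, so AVC = 35 - 12x + 2x^2.
dAVC/dx = -12 + 4x = 0 gives x = 3. min AVC = 35 - 12·3 + 2·3^2 = 17.
The firm shuts down for any P below $17.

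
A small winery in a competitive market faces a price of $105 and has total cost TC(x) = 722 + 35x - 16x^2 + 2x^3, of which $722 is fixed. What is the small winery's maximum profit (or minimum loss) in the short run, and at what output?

Profit = -$134 at x = 7

AVC = 35 - 16x + 2x^2; min AVC = $3 at x = 4. Since P = $105 ≥ min AVC, the firm produces.
MC = 35 - 32x + 6x^2. Setting P = MC and taking the root on the rising branch gives x* = 7.
TR = 105·7 = 735. TC = 722 + 147 = 869. Profit = 735 − 869 = -$134.
By producing, the firm covers all variable cost plus $588 of fixed cost; shutting down would lose the full $722.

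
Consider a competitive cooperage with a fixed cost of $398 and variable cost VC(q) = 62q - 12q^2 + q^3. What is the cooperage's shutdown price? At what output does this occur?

$26 per unit, at q = 6

The shutdown price is the minimum of AVC. VC = 62q - 12q^2 + q^3, so AVC = 62 - 12q + q^2.
dAVC/dq = -12 + 2q = 0 gives q = 6. min AVC = 62 - 12·6 + 6^2 = 26.
So the shutdown price is $26.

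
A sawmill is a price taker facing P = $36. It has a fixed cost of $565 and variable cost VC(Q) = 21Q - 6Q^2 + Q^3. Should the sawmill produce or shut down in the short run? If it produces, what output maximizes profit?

Produce at Q = 5

From TC, MC = TC'(Q) = 21 - 12Q + 3Q^2 and AVC = VC/Q = 21 - 6Q + Q^2.
AVC hits its minimum where MC = AVC, at Q = 3, giving min AVC = 21 - 6·3 + 3^2 = $12.
Because $36 ≥ $12, revenue can cover variable cost; the firm operates.
Set P = MC: 36 = 21 - 12Q + 3Q^2 → -15 - 12Q + 3Q^2 = 0. The roots are Q = -1 and Q = 5; the profit-maximizing output is on the rising part of MC, so Q* = 5.
Check: AVC at Q = 5 is $16 ≤ P, so revenue covers variable cost.
Profit = P·Q − TC = 36·5 − 645 = -$465, a loss, but smaller than the $565 fixed cost the firm would lose by shutting down.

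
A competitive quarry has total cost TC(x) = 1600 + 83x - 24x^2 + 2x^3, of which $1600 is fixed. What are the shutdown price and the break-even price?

Shutdown price = $11; break-even price = $203

AVC = 83 - 24x + 2x^2; minimized at x = 6, giving min AVC = $11. That is the shutdown price.
ATC = 1600/x + 83 - 24x + 2x^2. Setting dATC/dx = −1600/x^2 − 24 + 4x = 0 gives x = 10 (since 4·10^3 − 24·10^2 = 1600).
min ATC = 1600/10 + 83 − 24·10 + 2·10^2 = $203. That is the break-even price.
For $11 ≤ P < $203 the firm produces at a loss; below $11 it shuts down.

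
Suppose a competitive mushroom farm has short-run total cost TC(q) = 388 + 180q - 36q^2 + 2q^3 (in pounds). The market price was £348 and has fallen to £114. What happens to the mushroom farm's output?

AVC = 180 - 36q + 2q^2, minimized at q = 9 where min AVC = £18. MC = 180 - 72q + 6q^2.
At P = £348 ≥ min AVC, set P = MC on the rising branch: q = 14.
At P = £114 ≥ min AVC, set P = MC: q = 11. The firm stays open but cuts output.

Output falls from 14 to 11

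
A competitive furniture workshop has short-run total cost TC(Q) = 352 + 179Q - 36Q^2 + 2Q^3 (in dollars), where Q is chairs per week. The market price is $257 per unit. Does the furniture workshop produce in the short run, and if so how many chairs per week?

Produce at Q = 13

Strip out fixed cost: VC = 179Q - 36Q^2 + 2Q^3. Then AVC = 179 - 36Q + 2Q^2 and MC = 179 - 72Q + 6Q^2.
The AVC parabola has its vertex at Q = 36/4 = 9, where AVC = 179 - 36·9 + 2·9^2 = $17.
Because $257 ≥ $17, revenue can cover variable cost; the firm operates.
Solving P = MC: -78 - 72Q + 6Q^2 = 0 ⇒ Q = -1 or 13. On the upward-sloping branch, Q* = 13.
Check: AVC at Q = 13 is $49 ≤ P, so revenue covers variable cost.
Profit = P·Q − TC = 257·13 − 989 = $2352.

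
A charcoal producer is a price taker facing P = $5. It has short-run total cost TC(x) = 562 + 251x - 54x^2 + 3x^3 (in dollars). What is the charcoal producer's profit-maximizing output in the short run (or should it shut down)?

Shut down

Strip out fixed cost: VC = 251x - 54x^2 + 3x^3. Then AVC = 251 - 54x + 3x^2 and MC = 251 - 108x + 9x^2.
The AVC parabola has its vertex at x = 54/6 = 9, where AVC = 251 - 54·9 + 3·9^2 = $8.
P = $5 lies below min AVC = $8; no output level covers variable cost.
Shutting down limits the loss to fixed cost, $562.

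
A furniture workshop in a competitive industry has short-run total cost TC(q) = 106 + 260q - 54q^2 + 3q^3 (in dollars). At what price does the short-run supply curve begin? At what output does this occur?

$17 per unit, at q = 9

The shutdown price is the minimum of AVC. VC = 260q - 54q^2 + 3q^3, so AVC = 260 - 54q + 3q^2.
dAVC/dq = -54 + 6q = 0 gives q = 9. min AVC = 260 - 54·9 + 3·9^2 = 17.
So the shutdown price is $17.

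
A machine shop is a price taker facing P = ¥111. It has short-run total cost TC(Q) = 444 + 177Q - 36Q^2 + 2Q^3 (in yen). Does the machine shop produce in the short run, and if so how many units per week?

Produce at Q = 11

Variable cost is VC = 177Q - 36Q^2 + 2Q^3, so AVC = VC/Q = 177 - 36Q + 2Q^2 and MC = dTC/dQ = 177 - 72Q + 6Q^2.
AVC is minimized where dAVC/dQ = -36 + 4Q = 0, at Q = 9; min AVC = 177 - 36·9 + 2·9^2 = ¥15.
Since P = ¥111 ≥ min AVC = ¥15, price covers variable cost and the firm should produce.
P = MC gives 66 - 72Q + 6Q^2 = 0, with roots 1 and 11. Take the larger (rising MC): Q* = 11.
Check: AVC at Q = 11 is ¥23 ≤ P, so revenue covers variable cost.
Profit = P·Q − TC = 111·11 − 697 = ¥524.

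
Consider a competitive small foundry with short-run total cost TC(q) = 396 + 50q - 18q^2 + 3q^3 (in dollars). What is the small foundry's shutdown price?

$23 per unit

The shutdown price is the minimum of AVC. VC = 50q - 18q^2 + 3q^3, so AVC = 50 - 18q + 3q^2.
dAVC/dq = -18 + 6q = 0 gives q = 3. min AVC = 50 - 18·3 + 3·3^2 = 23.
For P < $23 the firm produces nothing.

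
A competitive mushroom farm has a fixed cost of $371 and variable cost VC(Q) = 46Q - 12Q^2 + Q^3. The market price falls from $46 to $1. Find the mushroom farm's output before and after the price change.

Output falls from 8 to 0 (the firm shuts down)

AVC = 46 - 12Q + Q^2, minimized at Q = 6 where min AVC = $10. MC = 46 - 24Q + 3Q^2.
At P = $46 ≥ min AVC, set P = MC on the rising branch: Q = 8.
At P = $1 < min AVC = $10, price no longer covers variable cost at any output, so the firm shuts down: Q = 0.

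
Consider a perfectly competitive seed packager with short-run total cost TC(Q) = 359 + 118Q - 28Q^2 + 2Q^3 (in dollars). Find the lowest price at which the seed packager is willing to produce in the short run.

$20 per unit

The firm shuts down when price falls below the minimum of average variable cost. AVC = VC/Q = 118 - 28Q + 2Q^2.
At the minimum of AVC, MC = AVC. MC = 118 - 56Q + 6Q^2; setting MC = AVC gives 4Q^2 - 28Q = 0, so Q = 7. min AVC = 20.
The firm shuts down for any P below $20.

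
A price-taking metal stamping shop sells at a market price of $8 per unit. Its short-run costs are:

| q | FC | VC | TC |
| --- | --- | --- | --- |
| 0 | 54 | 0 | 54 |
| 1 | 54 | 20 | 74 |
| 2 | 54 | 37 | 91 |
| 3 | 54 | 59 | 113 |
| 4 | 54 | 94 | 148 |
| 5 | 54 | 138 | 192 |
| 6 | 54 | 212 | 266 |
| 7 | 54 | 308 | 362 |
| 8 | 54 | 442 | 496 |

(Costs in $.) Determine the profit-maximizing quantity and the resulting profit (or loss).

Tabulate TR − TC: q=0: -54; q=1: -66; q=2: -75; q=3: -89; q=4: -116; q=5: -152; q=6: -218; q=7: -306; q=8: -432.
Profit is highest at q = 0. Equivalently, the lowest AVC in the table is 37/2 ≈ $18.50 at q = 2, and P = $8 falls below it — price never covers variable cost, so the firm shuts down and loses only its fixed cost.

q = 0 (shut down); profit = -$54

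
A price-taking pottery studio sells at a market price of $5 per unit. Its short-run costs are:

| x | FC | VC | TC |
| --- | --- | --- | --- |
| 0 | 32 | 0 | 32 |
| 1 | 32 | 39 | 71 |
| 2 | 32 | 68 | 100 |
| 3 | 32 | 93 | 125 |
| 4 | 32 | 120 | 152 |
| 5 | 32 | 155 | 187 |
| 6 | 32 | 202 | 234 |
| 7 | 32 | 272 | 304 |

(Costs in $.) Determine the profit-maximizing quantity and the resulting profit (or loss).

x = 0 (shut down); profit = -$32

Tabulate TR − TC: x=0: -32; x=1: -66; x=2: -90; x=3: -110; x=4: -132; x=5: -162; x=6: -204; x=7: -269.
Profit is highest at x = 0. Equivalently, the lowest AVC in the table is 120/4 ≈ $30 at x = 4, and P = $5 falls below it — price never covers variable cost, so the firm shuts down and loses only its fixed cost.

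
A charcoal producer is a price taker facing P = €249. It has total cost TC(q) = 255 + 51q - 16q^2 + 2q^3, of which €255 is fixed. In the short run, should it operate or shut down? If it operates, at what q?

Variable cost is VC = 51q - 16q^2 + 2q^3, so AVC = VC/q = 51 - 16q + 2q^2 and MC = dTC/dq = 51 - 32q + 6q^2.
The AVC parabola has its vertex at q = 16/4 = 4, where AVC = 51 - 16·4 + 2·4^2 = €19.
Since P = €249 ≥ min AVC = €19, price covers variable cost and the firm should produce.
Solving P = MC: -198 - 32q + 6q^2 = 0 ⇒ q = -11/3 or 9. On the upward-sloping branch, q* = 9.
Check: AVC at q = 9 is €69 ≤ P, so revenue covers variable cost.
Profit = P·q − TC = 249·9 − 876 = €1365.

Produce at q = 9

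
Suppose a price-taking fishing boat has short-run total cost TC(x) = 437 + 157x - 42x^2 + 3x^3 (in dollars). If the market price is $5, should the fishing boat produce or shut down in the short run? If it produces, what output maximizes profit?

Shut down

From TC, MC = TC'(x) = 157 - 84x + 9x^2 and AVC = VC/x = 157 - 42x + 3x^2.
The AVC parabola has its vertex at x = 42/6 = 7, where AVC = 157 - 42·7 + 3·7^2 = $10.
Since P = $5 < min AVC = $10, price fails to cover variable cost at any output.
Shutting down limits the loss to fixed cost, $437.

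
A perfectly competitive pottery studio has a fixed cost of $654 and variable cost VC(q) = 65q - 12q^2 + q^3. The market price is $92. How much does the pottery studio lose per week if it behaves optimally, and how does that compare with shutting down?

AVC = 65 - 12q + q^2; min AVC = $29 at q = 6. Since P = $92 ≥ min AVC, the firm produces.
With MC = 65 - 24q + 3q^2, P = MC on the upward-sloping part at q* = 9.
TR = 92·9 = 828. TC = 654 + 342 = 996. Profit = 828 − 996 = -$168.
That loss of $168 beats the $654 the firm would lose by shutting down; producing recovers $486 of fixed cost.

Profit = -$168 at q = 9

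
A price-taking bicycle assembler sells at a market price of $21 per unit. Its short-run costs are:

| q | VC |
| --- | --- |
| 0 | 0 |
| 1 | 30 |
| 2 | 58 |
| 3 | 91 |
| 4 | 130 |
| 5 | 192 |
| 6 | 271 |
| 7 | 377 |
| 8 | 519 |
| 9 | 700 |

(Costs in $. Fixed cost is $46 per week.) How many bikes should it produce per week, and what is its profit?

Tabulate TR − TC: q=0: -46; q=1: -55; q=2: -62; q=3: -74; q=4: -92; q=5: -133; q=6: -191; q=7: -276; q=8: -397; q=9: -557.
Profit is highest at q = 0. Equivalently, the lowest AVC in the table is 58/2 ≈ $29 at q = 2, and P = $21 falls below it — price never covers variable cost, so the firm shuts down and loses only its fixed cost.

q = 0 (shut down); profit = -$46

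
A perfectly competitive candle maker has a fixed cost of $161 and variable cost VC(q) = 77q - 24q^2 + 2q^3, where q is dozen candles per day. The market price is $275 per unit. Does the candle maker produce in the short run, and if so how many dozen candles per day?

Variable cost is VC = 77q - 24q^2 + 2q^3, so AVC = VC/q = 77 - 24q + 2q^2 and MC = dTC/dq = 77 - 48q + 6q^2.
The AVC parabola has its vertex at q = 24/4 = 6, where AVC = 77 - 24·6 + 2·6^2 = $5.
P = $275 exceeds min AVC = $5, so the firm stays open.
Set P = MC: 275 = 77 - 48q + 6q^2 → -198 - 48q + 6q^2 = 0. The roots are q = -3 and q = 11; the profit-maximizing output is on the rising part of MC, so q* = 11.
Check: AVC at q = 11 is $55 ≤ P, so revenue covers variable cost.
Profit = P·q − TC = 275·11 − 766 = $2259.

Produce at q = 11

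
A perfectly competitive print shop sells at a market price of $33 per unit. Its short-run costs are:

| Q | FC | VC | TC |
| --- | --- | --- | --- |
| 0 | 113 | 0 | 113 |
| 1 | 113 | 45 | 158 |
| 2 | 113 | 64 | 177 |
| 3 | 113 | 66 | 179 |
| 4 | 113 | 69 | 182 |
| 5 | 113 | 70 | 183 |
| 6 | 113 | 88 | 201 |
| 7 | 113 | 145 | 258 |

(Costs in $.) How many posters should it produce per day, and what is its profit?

Tabulate TR − TC: Q=0: -113; Q=1: -125; Q=2: -111; Q=3: -80; Q=4: -50; Q=5: -18; Q=6: -3; Q=7: -27.
Profit is maximized at Q = 6. AVC there is 88/6 = $14.67 ≤ P, so producing beats shutting down (which would give -$113).

Q = 6; profit = -$3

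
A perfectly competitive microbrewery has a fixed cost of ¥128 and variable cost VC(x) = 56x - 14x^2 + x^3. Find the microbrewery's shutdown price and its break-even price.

Shutdown price = ¥7; break-even price = ¥24

AVC = 56 - 14x + x^2; minimized at x = 7, giving min AVC = ¥7. That is the shutdown price.
ATC = 128/x + 56 - 14x + x^2. Setting dATC/dx = −128/x^2 − 14 + 2x = 0 gives x = 8 (since 2·8^3 − 14·8^2 = 128).
min ATC = 128/8 + 56 − 14·8 + 8^2 = ¥24. That is the break-even price.
For ¥7 ≤ P < ¥24 the firm produces at a loss; below ¥7 it shuts down.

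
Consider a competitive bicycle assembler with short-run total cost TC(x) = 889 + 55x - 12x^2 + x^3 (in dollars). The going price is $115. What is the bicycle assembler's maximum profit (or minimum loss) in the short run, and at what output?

AVC = 55 - 12x + x^2; min AVC = $19 at x = 6. Since P = $115 ≥ min AVC, the firm produces.
With MC = 55 - 24x + 3x^2, P = MC on the upward-sloping part at x* = 10.
TR = 115·10 = 1150. TC = 889 + 350 = 1239. Profit = 1150 − 1239 = -$89.
By producing, the firm covers all variable cost plus $800 of fixed cost; shutting down would lose the full $889.

Profit = -$89 at x = 10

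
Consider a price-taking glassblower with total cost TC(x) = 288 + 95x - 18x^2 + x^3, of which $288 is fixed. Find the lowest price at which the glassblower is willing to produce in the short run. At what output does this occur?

The firm shuts down when price falls below the minimum of average variable cost. AVC = VC/x = 95 - 18x + x^2.
At the minimum of AVC, MC = AVC. MC = 95 - 36x + 3x^2; setting MC = AVC gives 2x^2 - 18x = 0, so x = 9. min AVC = 14.
For P < $14 the firm produces nothing.

$14 per unit, at x = 9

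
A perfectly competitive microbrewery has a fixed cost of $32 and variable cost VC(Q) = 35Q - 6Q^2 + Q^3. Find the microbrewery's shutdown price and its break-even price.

AVC = 35 - 6Q + Q^2; minimized at Q = 3, giving min AVC = $26. That is the shutdown price.
ATC = 32/Q + 35 - 6Q + Q^2. Setting dATC/dQ = −32/Q^2 − 6 + 2Q = 0 gives Q = 4 (since 2·4^3 − 6·4^2 = 32).
min ATC = 32/4 + 35 − 6·4 + 4^2 = $35. That is the break-even price.
For $26 ≤ P < $35 the firm produces at a loss; below $26 it shuts down.

Shutdown price = $26; break-even price = $35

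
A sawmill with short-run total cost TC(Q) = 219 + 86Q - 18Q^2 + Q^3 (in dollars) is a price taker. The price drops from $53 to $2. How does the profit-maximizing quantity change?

Output falls from 11 to 0 (the firm shuts down)

MC = 86 - 36Q + 3Q^2; the shutdown threshold is min AVC = $5 (at Q = 9).
With P = $53 above the shutdown price, P = MC gives Q = 11.
At P = $2 < min AVC = $5, price no longer covers variable cost at any output, so the firm shuts down: Q = 0.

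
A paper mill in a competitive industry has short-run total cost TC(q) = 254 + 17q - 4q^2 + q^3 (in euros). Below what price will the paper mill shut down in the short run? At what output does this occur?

€13 per unit, at q = 2

The firm shuts down when price falls below the minimum of average variable cost. AVC = VC/q = 17 - 4q + q^2.
At the minimum of AVC, MC = AVC. MC = 17 - 8q + 3q^2; setting MC = AVC gives 2q^2 - 4q = 0, so q = 2. min AVC = 13.
So the shutdown price is €13.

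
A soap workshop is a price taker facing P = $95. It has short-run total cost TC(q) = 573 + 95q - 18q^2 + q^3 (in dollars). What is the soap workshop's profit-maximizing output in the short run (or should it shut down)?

Produce at q = 12

Strip out fixed cost: VC = 95q - 18q^2 + q^3. Then AVC = 95 - 18q + q^2 and MC = 95 - 36q + 3q^2.
The AVC parabola has its vertex at q = 18/2 = 9, where AVC = 95 - 18·9 + 9^2 = $14.
Because $95 ≥ $14, revenue can cover variable cost; the firm operates.
Solving P = MC: -36q + 3q^2 = 0 ⇒ q = 0 or 12. On the upward-sloping branch, q* = 12.
Check: AVC at q = 12 is $23 ≤ P, so revenue covers variable cost.
Profit = P·q − TC = 95·12 − 849 = $291.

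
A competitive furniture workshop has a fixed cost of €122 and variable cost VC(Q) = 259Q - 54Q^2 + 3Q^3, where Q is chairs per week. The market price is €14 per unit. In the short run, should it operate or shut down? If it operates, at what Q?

From TC, MC = TC'(Q) = 259 - 108Q + 9Q^2 and AVC = VC/Q = 259 - 54Q + 3Q^2.
AVC hits its minimum where MC = AVC, at Q = 9, giving min AVC = 259 - 54·9 + 3·9^2 = €16.
Since P = €14 < min AVC = €16, price fails to cover variable cost at any output.
Best response: produce nothing and absorb the €122 fixed cost.

Shut down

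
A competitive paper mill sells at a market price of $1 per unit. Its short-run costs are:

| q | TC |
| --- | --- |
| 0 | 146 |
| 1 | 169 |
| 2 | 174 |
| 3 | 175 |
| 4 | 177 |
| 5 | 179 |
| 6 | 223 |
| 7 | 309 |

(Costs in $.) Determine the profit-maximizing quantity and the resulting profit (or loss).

q = 0 (shut down); profit = -$146

Compute π = P·q − TC at each output: q=0: -146; q=1: -168; q=2: -172; q=3: -172; q=4: -173; q=5: -174; q=6: -217; q=7: -302.
Profit is highest at q = 0. Equivalently, the lowest AVC in the table is 33/5 ≈ $6.60 at q = 5, and P = $1 falls below it — price never covers variable cost, so the firm shuts down and loses only its fixed cost.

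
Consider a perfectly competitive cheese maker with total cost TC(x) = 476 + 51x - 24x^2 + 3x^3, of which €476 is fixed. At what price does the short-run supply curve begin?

Short-run supply begins at min AVC. From VC = 51x - 24x^2 + 3x^3, AVC = 51 - 24x + 3x^2.
At the minimum of AVC, MC = AVC. MC = 51 - 48x + 9x^2; setting MC = AVC gives 6x^2 - 24x = 0, so x = 4. min AVC = 3.
The firm shuts down for any P below €3.

€3 per unit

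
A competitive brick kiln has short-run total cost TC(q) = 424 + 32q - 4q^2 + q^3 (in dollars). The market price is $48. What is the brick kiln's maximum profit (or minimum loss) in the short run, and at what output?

Profit = -$360 at q = 4

AVC = 32 - 4q + q^2 has its minimum $28 at q = 2; price $48 clears that bar, so the firm operates.
MC = 32 - 8q + 3q^2. Setting P = MC and taking the root on the rising branch gives q* = 4.
TR = 48·4 = 192. TC = 424 + 128 = 552. Profit = 192 − 552 = -$360.
That loss of $360 beats the $424 the firm would lose by shutting down; producing recovers $64 of fixed cost.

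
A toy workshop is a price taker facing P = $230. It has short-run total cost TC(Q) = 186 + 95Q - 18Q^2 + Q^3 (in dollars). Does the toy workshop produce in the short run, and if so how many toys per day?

Produce at Q = 15

Variable cost is VC = 95Q - 18Q^2 + Q^3, so AVC = VC/Q = 95 - 18Q + Q^2 and MC = dTC/dQ = 95 - 36Q + 3Q^2.
AVC hits its minimum where MC = AVC, at Q = 9, giving min AVC = 95 - 18·9 + 9^2 = $14.
Since P = $230 ≥ min AVC = $14, price covers variable cost and the firm should produce.
Solving P = MC: -135 - 36Q + 3Q^2 = 0 ⇒ Q = -3 or 15. On the upward-sloping branch, Q* = 15.
Check: AVC at Q = 15 is $50 ≤ P, so revenue covers variable cost.
Profit = P·Q − TC = 230·15 − 936 = $2514.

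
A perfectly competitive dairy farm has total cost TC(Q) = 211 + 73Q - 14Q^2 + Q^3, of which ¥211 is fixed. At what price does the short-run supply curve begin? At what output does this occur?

¥24 per unit, at Q = 7

Short-run supply begins at min AVC. From VC = 73Q - 14Q^2 + Q^3, AVC = 73 - 14Q + Q^2.
At the minimum of AVC, MC = AVC. MC = 73 - 28Q + 3Q^2; setting MC = AVC gives 2Q^2 - 14Q = 0, so Q = 7. min AVC = 24.
The firm shuts down for any P below ¥24.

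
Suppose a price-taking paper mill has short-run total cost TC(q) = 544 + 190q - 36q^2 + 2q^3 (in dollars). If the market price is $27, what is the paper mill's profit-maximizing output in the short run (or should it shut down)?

Shut down

Variable cost is VC = 190q - 36q^2 + 2q^3, so AVC = VC/q = 190 - 36q + 2q^2 and MC = dTC/dq = 190 - 72q + 6q^2.
The AVC parabola has its vertex at q = 36/4 = 9, where AVC = 190 - 36·9 + 2·9^2 = $28.
With P < min AVC ($27 < $28), every unit sold adds to the loss.
The firm minimizes its loss by shutting down and losing only its fixed cost of $544.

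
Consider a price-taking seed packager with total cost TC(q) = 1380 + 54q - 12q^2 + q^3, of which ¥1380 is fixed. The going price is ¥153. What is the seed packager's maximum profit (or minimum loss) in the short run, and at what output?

AVC = 54 - 12q + q^2 has its minimum ¥18 at q = 6; price ¥153 clears that bar, so the firm operates.
MC = 54 - 24q + 3q^2. Setting P = MC and taking the root on the rising branch gives q* = 11.
TR = 153·11 = 1683. TC = 1380 + 473 = 1853. Profit = 1683 − 1853 = -¥170.
That loss of ¥170 beats the ¥1380 the firm would lose by shutting down; producing recovers ¥1210 of fixed cost.

Profit = -¥170 at q = 11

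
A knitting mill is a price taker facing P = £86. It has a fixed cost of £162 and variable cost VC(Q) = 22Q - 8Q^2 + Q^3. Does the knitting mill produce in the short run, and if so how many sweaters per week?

Produce at Q = 8

Strip out fixed cost: VC = 22Q - 8Q^2 + Q^3. Then AVC = 22 - 8Q + Q^2 and MC = 22 - 16Q + 3Q^2.
The AVC parabola has its vertex at Q = 8/2 = 4, where AVC = 22 - 8·4 + 4^2 = £6.
P = £86 exceeds min AVC = £6, so the firm stays open.
Set P = MC: 86 = 22 - 16Q + 3Q^2 → -64 - 16Q + 3Q^2 = 0. The roots are Q = -8/3 and Q = 8; the profit-maximizing output is on the rising part of MC, so Q* = 8.
Check: AVC at Q = 8 is £22 ≤ P, so revenue covers variable cost.
Profit = P·Q − TC = 86·8 − 338 = £350.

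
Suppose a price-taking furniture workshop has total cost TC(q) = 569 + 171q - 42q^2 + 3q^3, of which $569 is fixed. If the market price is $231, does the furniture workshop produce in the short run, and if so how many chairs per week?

Produce at q = 10

Strip out fixed cost: VC = 171q - 42q^2 + 3q^3. Then AVC = 171 - 42q + 3q^2 and MC = 171 - 84q + 9q^2.
AVC hits its minimum where MC = AVC, at q = 7, giving min AVC = 171 - 42·7 + 3·7^2 = $24.
Because $231 ≥ $24, revenue can cover variable cost; the firm operates.
P = MC gives -60 - 84q + 9q^2 = 0, with roots -2/3 and 10. Take the larger (rising MC): q* = 10.
Check: AVC at q = 10 is $51 ≤ P, so revenue covers variable cost.
Profit = P·q − TC = 231·10 − 1079 = $1231.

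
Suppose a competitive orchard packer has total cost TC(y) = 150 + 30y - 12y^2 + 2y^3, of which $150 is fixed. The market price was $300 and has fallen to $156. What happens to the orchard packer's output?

AVC = 30 - 12y + 2y^2, minimized at y = 3 where min AVC = $12. MC = 30 - 24y + 6y^2.
At P = $300 ≥ min AVC, set P = MC on the rising branch: y = 9.
At P = $156 ≥ min AVC, set P = MC: y = 7. The firm stays open but cuts output.

Output falls from 9 to 7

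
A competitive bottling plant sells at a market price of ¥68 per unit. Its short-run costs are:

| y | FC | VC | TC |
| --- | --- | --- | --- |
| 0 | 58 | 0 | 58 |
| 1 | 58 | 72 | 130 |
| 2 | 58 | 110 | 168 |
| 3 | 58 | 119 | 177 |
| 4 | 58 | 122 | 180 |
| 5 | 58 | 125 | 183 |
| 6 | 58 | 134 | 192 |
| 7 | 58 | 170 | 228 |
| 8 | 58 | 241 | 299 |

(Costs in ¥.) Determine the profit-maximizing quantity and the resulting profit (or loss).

y = 7; profit = ¥248

Compute π = P·y − TC at each output: y=0: -58; y=1: -62; y=2: -32; y=3: 27; y=4: 92; y=5: 157; y=6: 216; y=7: 248; y=8: 245.
Profit is maximized at y = 7. AVC there is 170/7 = ¥24.29 ≤ P, so producing beats shutting down (which would give -¥58).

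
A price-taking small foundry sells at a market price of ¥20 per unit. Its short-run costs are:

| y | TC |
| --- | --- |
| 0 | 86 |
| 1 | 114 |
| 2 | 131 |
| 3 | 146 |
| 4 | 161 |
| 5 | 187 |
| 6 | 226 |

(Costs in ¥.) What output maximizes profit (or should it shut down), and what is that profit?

y = 4; profit = -¥81

Profit at each row (π = 20y − TC): y=0: -86; y=1: -94; y=2: -91; y=3: -86; y=4: -81; y=5: -87; y=6: -106.
Profit is maximized at y = 4. AVC there is 75/4 = ¥18.75 ≤ P, so producing beats shutting down (which would give -¥86).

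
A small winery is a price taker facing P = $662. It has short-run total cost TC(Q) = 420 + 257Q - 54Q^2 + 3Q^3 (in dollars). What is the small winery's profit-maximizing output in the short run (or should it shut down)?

From TC, MC = TC'(Q) = 257 - 108Q + 9Q^2 and AVC = VC/Q = 257 - 54Q + 3Q^2.
AVC is minimized where dAVC/dQ = -54 + 6Q = 0, at Q = 9; min AVC = 257 - 54·9 + 3·9^2 = $14.
Because $662 ≥ $14, revenue can cover variable cost; the firm operates.
Solving P = MC: -405 - 108Q + 9Q^2 = 0 ⇒ Q = -3 or 15. On the upward-sloping branch, Q* = 15.
Check: AVC at Q = 15 is $122 ≤ P, so revenue covers variable cost.
Profit = P·Q − TC = 662·15 − 2250 = $7680.

Produce at Q = 15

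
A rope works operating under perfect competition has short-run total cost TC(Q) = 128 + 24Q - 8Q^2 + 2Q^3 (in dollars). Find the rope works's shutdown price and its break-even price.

AVC = 24 - 8Q + 2Q^2; minimized at Q = 2, giving min AVC = $16. That is the shutdown price.
ATC = 128/Q + 24 - 8Q + 2Q^2. Setting dATC/dQ = −128/Q^2 − 8 + 4Q = 0 gives Q = 4 (since 4·4^3 − 8·4^2 = 128).
min ATC = 128/4 + 24 − 8·4 + 2·4^2 = $56. That is the break-even price.
Between these two prices the firm operates at a loss; above $56 it earns a profit.

Shutdown price = $16; break-even price = $56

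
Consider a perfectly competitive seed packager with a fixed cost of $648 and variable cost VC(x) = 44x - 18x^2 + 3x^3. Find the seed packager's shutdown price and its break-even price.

AVC = 44 - 18x + 3x^2; minimized at x = 3, giving min AVC = $17. That is the shutdown price.
ATC = 648/x + 44 - 18x + 3x^2. Setting dATC/dx = −648/x^2 − 18 + 6x = 0 gives x = 6 (since 6·6^3 − 18·6^2 = 648).
min ATC = 648/6 + 44 − 18·6 + 3·6^2 = $152. That is the break-even price.
Between these two prices the firm operates at a loss; above $152 it earns a profit.

Shutdown price = $17; break-even price = $152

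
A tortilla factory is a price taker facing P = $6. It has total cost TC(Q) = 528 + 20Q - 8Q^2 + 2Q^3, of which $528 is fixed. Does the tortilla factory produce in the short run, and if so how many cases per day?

From TC, MC = TC'(Q) = 20 - 16Q + 6Q^2 and AVC = VC/Q = 20 - 8Q + 2Q^2.
AVC hits its minimum where MC = AVC, at Q = 2, giving min AVC = 20 - 8·2 + 2·2^2 = $12.
With P < min AVC ($6 < $12), every unit sold adds to the loss.
Best response: produce nothing and absorb the $528 fixed cost.

Shut down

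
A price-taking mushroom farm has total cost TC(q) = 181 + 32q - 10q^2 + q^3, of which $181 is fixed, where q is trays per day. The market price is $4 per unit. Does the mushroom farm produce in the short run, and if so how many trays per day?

From TC, MC = TC'(q) = 32 - 20q + 3q^2 and AVC = VC/q = 32 - 10q + q^2.
AVC is minimized where dAVC/dq = -10 + 2q = 0, at q = 5; min AVC = 32 - 10·5 + 5^2 = $7.
P = $4 lies below min AVC = $7; no output level covers variable cost.
The firm minimizes its loss by shutting down and losing only its fixed cost of $181.

Shut down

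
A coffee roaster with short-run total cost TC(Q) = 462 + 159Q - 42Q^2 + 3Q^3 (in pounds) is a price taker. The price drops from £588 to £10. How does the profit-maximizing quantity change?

Output falls from 13 to 0 (the firm shuts down)

MC = 159 - 84Q + 9Q^2; the shutdown threshold is min AVC = £12 (at Q = 7).
With P = £588 above the shutdown price, P = MC gives Q = 13.
At P = £10 < min AVC = £12, price no longer covers variable cost at any output, so the firm shuts down: Q = 0.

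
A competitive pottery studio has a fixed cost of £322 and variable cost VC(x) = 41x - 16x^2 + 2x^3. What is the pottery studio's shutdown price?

£9 per unit

The firm shuts down when price falls below the minimum of average variable cost. AVC = VC/x = 41 - 16x + 2x^2.
At the minimum of AVC, MC = AVC. MC = 41 - 32x + 6x^2; setting MC = AVC gives 4x^2 - 16x = 0, so x = 4. min AVC = 9.
The firm shuts down for any P below £9.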